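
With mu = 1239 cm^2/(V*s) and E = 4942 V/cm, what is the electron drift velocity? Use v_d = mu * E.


Step 1: v_d = mu * E
Step 2: v_d = 1239 * 4942 = 6123138
Step 3: v_d = 6.12e+06 cm/s

6.12e+06


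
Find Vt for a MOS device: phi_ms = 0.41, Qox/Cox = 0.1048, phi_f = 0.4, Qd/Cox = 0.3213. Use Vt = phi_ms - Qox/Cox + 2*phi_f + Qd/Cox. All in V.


Step 1: Vt = phi_ms - Qox/Cox + 2*phi_f + Qd/Cox
Step 2: Vt = 0.41 - 0.1048 + 2*0.4 + 0.3213
Step 3: Vt = 0.41 - 0.1048 + 0.8 + 0.3213
Step 4: Vt = 1.4265 V

1.4265


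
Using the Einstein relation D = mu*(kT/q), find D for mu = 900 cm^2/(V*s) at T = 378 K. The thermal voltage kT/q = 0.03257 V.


Step 1: D = mu * (kT/q)
Step 2: D = 900 * 0.03257
Step 3: D = 29.31 cm^2/s

29.31


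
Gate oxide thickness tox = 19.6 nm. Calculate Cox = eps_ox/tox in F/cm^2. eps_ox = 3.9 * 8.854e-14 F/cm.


Step 1: eps_ox = 3.9 * 8.854e-14 = 3.45306e-13 F/cm
Step 2: tox in cm = 19.6 nm * 1e-7 = 1.9600e-06 cm
Step 3: Cox = 3.45306e-13 / 1.9600e-06 = 1.76e-07 F/cm^2

1.76e-07


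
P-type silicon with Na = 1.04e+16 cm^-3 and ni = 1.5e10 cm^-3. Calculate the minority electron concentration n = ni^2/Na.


Step 1: Majority hole concentration p ≈ Na = 1.04e+16 cm^-3
Step 2: n = ni^2 / Na = (1.5e10)^2 / 1.04e+16
Step 3: n = 2.16e+04 cm^-3

2.16e+04


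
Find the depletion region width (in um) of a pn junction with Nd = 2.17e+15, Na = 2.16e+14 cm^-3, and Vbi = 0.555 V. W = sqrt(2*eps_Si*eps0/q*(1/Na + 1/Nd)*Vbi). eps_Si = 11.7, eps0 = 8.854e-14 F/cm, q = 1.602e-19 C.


Step 1: 1/Na + 1/Nd = 1/2.16e+14 + 1/2.17e+15 = 5.09046e-15
Step 2: 2*eps*eps0/q = 2*11.7*8.854e-14/1.602e-19 = 1.293281e+07
Step 3: W^2 = 1.293281e+07 * 5.09046e-15 * 0.555 = 3.65378e-08
Step 4: W = sqrt(3.65378e-08) = 1.911e-04 cm = 1.911 um

1.911


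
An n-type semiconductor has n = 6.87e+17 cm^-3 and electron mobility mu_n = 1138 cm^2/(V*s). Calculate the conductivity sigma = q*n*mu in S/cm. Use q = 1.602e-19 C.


Step 1: sigma = q * n * mu
Step 2: sigma = 1.602e-19 * 6.87e+17 * 1138
Step 3: sigma = 1.252e+02 S/cm

1.252e+02


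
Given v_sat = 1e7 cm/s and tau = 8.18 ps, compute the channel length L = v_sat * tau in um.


Step 1: tau in seconds = 8.18 ps * 1e-12 = 8.1800e-12 s
Step 2: L = v_sat * tau = 1e7 * 8.1800e-12 = 8.1800e-05 cm
Step 3: L in um = 8.1800e-05 * 1e4 = 0.818 um

0.818


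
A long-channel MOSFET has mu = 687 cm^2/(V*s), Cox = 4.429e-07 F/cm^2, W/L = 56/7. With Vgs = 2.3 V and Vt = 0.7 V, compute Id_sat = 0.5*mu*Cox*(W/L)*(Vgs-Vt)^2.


Step 1: Overdrive voltage Vov = Vgs - Vt = 2.3 - 0.7 = 1.6 V
Step 2: W/L = 56/7 = 8
Step 3: Id = 0.5 * 687 * 4.429e-07 * 8 * 1.6^2
Step 4: Id = 3.12e-03 A

3.12e-03


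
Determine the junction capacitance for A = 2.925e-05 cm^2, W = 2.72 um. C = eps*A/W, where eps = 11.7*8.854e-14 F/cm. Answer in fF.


Step 1: eps_Si = 11.7 * 8.854e-14 = 1.035918e-12 F/cm
Step 2: W in cm = 2.72 * 1e-4 = 2.72e-04 cm
Step 3: C = 1.035918e-12 * 2.925e-05 / 2.72e-04 = 1.113993e-13 F
Step 4: C = 111.4 fF

111.4


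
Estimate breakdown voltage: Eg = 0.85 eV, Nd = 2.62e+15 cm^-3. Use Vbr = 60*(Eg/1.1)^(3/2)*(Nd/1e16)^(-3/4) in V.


Step 1: Eg/1.1 = 0.85/1.1 = 0.772727
Step 2: (Eg/1.1)^1.5 = 0.772727^1.5 = 0.679265
Step 3: (Nd/1e16)^(-0.75) = (0.262)^(-0.75) = 2.730700
Step 4: Vbr = 60 * 0.679265 * 2.730700 = 111.3 V

111.3


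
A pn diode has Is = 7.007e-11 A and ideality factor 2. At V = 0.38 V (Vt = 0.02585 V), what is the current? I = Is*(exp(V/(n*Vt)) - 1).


Step 1: V/(n*Vt) = 0.38/(2*0.02585) = 7.3501
Step 2: exp(7.3501) = 1.5564e+03
Step 3: I = 7.007e-11 * (1.5564e+03 - 1) = 1.09e-07 A

1.09e-07


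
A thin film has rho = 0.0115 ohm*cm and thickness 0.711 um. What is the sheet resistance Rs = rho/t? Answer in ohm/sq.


Step 1: Convert thickness to cm: t = 0.711 um = 7.1100e-05 cm
Step 2: Rs = rho / t = 0.0115 / 7.1100e-05
Step 3: Rs = 161.7 ohm/sq

161.7


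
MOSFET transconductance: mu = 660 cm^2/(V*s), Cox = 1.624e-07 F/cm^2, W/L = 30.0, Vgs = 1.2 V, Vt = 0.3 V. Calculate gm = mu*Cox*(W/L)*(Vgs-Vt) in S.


Step 1: Vov = Vgs - Vt = 1.2 - 0.3 = 0.9 V
Step 2: gm = mu * Cox * (W/L) * Vov
Step 3: gm = 660 * 1.624e-07 * 30.0 * 0.9 = 2.89e-03 S

2.89e-03


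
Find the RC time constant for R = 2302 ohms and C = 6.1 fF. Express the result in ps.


Step 1: tau = R * C
Step 2: tau = 2302 * 6.1 fF = 2302 * 6.1e-15 F
Step 3: tau = 1.40422e-11 s = 14.0422 ps

14.0422


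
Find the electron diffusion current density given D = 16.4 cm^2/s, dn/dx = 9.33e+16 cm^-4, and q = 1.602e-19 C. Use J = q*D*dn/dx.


Step 1: J = q * D * (dn/dx)
Step 2: J = 1.602e-19 * 16.4 * 9.33e+16
Step 3: J = 2.45e-01 A/cm^2

2.45e-01


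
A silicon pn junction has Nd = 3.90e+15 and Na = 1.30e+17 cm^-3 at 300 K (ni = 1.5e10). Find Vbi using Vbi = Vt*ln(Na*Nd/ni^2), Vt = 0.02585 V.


Step 1: Compute Na*Nd/ni^2 = 1.30e+17 * 3.90e+15 / (1.5e10)^2 = 2.2533e+12
Step 2: ln(2.2533e+12) = 28.4434
Step 3: Vbi = 0.02585 * 28.4434 = 0.735 V

0.735


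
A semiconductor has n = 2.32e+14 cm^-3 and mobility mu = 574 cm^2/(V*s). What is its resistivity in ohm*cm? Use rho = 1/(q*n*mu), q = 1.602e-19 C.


Step 1: sigma = q * n * mu = 1.602e-19 * 2.32e+14 * 574 = 2.13335e-02 S/cm
Step 2: rho = 1 / sigma = 1 / 2.13335e-02 = 46.87 ohm*cm

46.87


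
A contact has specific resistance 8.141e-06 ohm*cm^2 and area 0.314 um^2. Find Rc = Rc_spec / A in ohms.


Step 1: Convert area to cm^2: 0.314 um^2 = 3.1400e-09 cm^2
Step 2: Rc = Rc_spec / A = 8.141e-06 / 3.1400e-09
Step 3: Rc = 2.59e+03 ohms

2.59e+03


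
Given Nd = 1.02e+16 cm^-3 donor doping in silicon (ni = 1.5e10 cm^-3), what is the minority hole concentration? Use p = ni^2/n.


Step 1: Since Nd >> ni, n ≈ Nd = 1.02e+16 cm^-3
Step 2: p = ni^2 / n = (1.5e10)^2 / 1.02e+16
Step 3: p = 2.25e20 / 1.02e+16 = 2.21e+04 cm^-3

2.21e+04


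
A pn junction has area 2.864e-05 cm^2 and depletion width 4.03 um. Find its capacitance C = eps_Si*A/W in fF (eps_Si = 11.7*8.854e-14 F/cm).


Step 1: eps_Si = 11.7 * 8.854e-14 = 1.035918e-12 F/cm
Step 2: W in cm = 4.03 * 1e-4 = 4.03e-04 cm
Step 3: C = 1.035918e-12 * 2.864e-05 / 4.03e-04 = 7.361958e-14 F
Step 4: C = 73.62 fF

73.62


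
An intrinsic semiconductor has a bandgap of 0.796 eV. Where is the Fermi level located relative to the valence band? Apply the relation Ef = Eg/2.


Step 1: For an intrinsic semiconductor, the Fermi level sits at midgap.
Step 2: Ef = Eg / 2 = 0.796 / 2 = 0.398 eV

0.398


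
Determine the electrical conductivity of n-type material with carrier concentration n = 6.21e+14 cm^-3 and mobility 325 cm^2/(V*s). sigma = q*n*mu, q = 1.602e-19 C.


Step 1: sigma = q * n * mu
Step 2: sigma = 1.602e-19 * 6.21e+14 * 325
Step 3: sigma = 3.233e-02 S/cm

3.233e-02


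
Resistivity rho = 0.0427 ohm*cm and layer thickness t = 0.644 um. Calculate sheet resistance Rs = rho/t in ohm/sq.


Step 1: Convert thickness to cm: t = 0.644 um = 6.4400e-05 cm
Step 2: Rs = rho / t = 0.0427 / 6.4400e-05
Step 3: Rs = 663.0 ohm/sq

663.0


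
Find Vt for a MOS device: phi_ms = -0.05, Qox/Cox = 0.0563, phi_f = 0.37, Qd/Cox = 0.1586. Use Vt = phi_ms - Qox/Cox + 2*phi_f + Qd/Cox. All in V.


Step 1: Vt = phi_ms - Qox/Cox + 2*phi_f + Qd/Cox
Step 2: Vt = -0.05 - 0.0563 + 2*0.37 + 0.1586
Step 3: Vt = -0.05 - 0.0563 + 0.74 + 0.1586
Step 4: Vt = 0.7923 V

0.7923


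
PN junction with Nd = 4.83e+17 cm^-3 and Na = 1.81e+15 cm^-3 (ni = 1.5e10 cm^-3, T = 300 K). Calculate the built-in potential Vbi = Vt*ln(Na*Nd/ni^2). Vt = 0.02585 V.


Step 1: Compute Na*Nd/ni^2 = 1.81e+15 * 4.83e+17 / (1.5e10)^2 = 3.8855e+12
Step 2: ln(3.8855e+12) = 28.9883
Step 3: Vbi = 0.02585 * 28.9883 = 0.749 V

0.749


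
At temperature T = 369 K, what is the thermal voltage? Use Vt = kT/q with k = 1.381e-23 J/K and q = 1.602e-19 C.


Step 1: kT = 1.381e-23 * 369 = 5.09589e-21 J
Step 2: Vt = kT/q = 5.09589e-21 / 1.602e-19
Step 3: Vt = 0.03181 V

0.03181


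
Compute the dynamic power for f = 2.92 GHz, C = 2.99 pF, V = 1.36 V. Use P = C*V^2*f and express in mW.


Step 1: V^2 = 1.36^2 = 1.8496 V^2
Step 2: P = C*V^2*f = 2.99e-12 F * 1.8496 * 2.92e9 Hz
Step 3: P = 1.614848768e-02 W
Step 4: P = 16.148 mW

16.148


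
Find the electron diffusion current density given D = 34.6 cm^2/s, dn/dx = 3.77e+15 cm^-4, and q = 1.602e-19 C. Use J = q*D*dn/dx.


Step 1: J = q * D * (dn/dx)
Step 2: J = 1.602e-19 * 34.6 * 3.77e+15
Step 3: J = 2.09e-02 A/cm^2

2.09e-02


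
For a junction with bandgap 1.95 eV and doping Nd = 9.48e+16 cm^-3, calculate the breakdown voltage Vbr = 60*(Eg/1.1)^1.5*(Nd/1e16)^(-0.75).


Step 1: Eg/1.1 = 1.95/1.1 = 1.772727
Step 2: (Eg/1.1)^1.5 = 1.772727^1.5 = 2.360276
Step 3: (Nd/1e16)^(-0.75) = (9.48)^(-0.75) = 0.185095
Step 4: Vbr = 60 * 2.360276 * 0.185095 = 26.2 V

26.2


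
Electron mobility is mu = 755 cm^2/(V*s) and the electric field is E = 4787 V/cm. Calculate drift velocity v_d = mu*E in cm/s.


Step 1: v_d = mu * E
Step 2: v_d = 755 * 4787 = 3614185
Step 3: v_d = 3.61e+06 cm/s

3.61e+06


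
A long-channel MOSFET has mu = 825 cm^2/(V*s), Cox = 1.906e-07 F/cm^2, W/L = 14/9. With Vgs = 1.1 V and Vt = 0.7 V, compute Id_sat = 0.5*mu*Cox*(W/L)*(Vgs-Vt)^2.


Step 1: Overdrive voltage Vov = Vgs - Vt = 1.1 - 0.7 = 0.4 V
Step 2: W/L = 14/9 = 1.55556
Step 3: Id = 0.5 * 825 * 1.906e-07 * 1.55556 * 0.4^2
Step 4: Id = 1.96e-05 A

1.96e-05


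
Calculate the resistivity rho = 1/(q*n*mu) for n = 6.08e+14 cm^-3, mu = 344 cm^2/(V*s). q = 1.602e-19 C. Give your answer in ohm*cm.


Step 1: sigma = q * n * mu = 1.602e-19 * 6.08e+14 * 344 = 3.35062e-02 S/cm
Step 2: rho = 1 / sigma = 1 / 3.35062e-02 = 29.85 ohm*cm

29.85


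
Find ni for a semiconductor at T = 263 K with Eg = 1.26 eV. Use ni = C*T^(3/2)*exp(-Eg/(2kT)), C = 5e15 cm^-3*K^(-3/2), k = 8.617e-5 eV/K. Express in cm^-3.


Step 1: Compute kT = 8.617e-5 * 263 = 0.02266271 eV
Step 2: Exponent = -Eg/(2kT) = -1.26/(2*0.02266271) = -27.79897
Step 3: T^(3/2) = 263^1.5 = 4265.14
Step 4: ni = 5e15 * 4265.14 * exp(-27.79897) = 1.80e+07 cm^-3

1.80e+07


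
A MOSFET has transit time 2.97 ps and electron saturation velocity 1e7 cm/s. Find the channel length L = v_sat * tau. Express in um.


Step 1: tau in seconds = 2.97 ps * 1e-12 = 2.9700e-12 s
Step 2: L = v_sat * tau = 1e7 * 2.9700e-12 = 2.9700e-05 cm
Step 3: L in um = 2.9700e-05 * 1e4 = 0.297 um

0.297


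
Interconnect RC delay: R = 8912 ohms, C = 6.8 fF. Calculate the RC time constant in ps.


Step 1: tau = R * C
Step 2: tau = 8912 * 6.8 fF = 8912 * 6.8e-15 F
Step 3: tau = 6.06016e-11 s = 60.6016 ps

60.6016


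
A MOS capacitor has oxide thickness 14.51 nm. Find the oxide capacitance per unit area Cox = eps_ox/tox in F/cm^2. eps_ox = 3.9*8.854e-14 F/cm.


Step 1: eps_ox = 3.9 * 8.854e-14 = 3.45306e-13 F/cm
Step 2: tox in cm = 14.51 nm * 1e-7 = 1.4510e-06 cm
Step 3: Cox = 3.45306e-13 / 1.4510e-06 = 2.38e-07 F/cm^2

2.38e-07


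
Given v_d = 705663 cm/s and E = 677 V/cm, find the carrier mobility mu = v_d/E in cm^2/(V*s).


Step 1: mu = v_d / E
Step 2: mu = 705663 / 677
Step 3: mu = 1042.34 cm^2/(V*s)

1042.34


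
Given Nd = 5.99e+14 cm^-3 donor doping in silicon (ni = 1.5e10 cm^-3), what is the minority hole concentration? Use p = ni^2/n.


Step 1: Since Nd >> ni, n ≈ Nd = 5.99e+14 cm^-3
Step 2: p = ni^2 / n = (1.5e10)^2 / 5.99e+14
Step 3: p = 2.25e20 / 5.99e+14 = 3.76e+05 cm^-3

3.76e+05


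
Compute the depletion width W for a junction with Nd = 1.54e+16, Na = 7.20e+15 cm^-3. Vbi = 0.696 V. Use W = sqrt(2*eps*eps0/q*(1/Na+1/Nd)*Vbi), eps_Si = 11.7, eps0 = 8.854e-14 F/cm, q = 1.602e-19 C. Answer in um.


Step 1: 1/Na + 1/Nd = 1/7.20e+15 + 1/1.54e+16 = 2.03824e-16
Step 2: 2*eps*eps0/q = 2*11.7*8.854e-14/1.602e-19 = 1.293281e+07
Step 3: W^2 = 1.293281e+07 * 2.03824e-16 * 0.696 = 1.83467e-09
Step 4: W = sqrt(1.83467e-09) = 4.283e-05 cm = 0.4283 um

0.4283


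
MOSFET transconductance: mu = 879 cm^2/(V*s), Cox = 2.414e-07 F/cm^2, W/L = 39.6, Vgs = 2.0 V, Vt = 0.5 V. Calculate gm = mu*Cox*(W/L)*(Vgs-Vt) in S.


Step 1: Vov = Vgs - Vt = 2.0 - 0.5 = 1.5 V
Step 2: gm = mu * Cox * (W/L) * Vov
Step 3: gm = 879 * 2.414e-07 * 39.6 * 1.5 = 1.26e-02 S

1.26e-02


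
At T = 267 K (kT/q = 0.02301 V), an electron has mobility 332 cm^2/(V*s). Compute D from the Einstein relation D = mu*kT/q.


Step 1: D = mu * (kT/q)
Step 2: D = 332 * 0.02301
Step 3: D = 7.64 cm^2/s

7.64


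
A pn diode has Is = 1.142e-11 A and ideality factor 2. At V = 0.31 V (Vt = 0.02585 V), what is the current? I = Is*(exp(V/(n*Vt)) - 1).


Step 1: V/(n*Vt) = 0.31/(2*0.02585) = 5.9961
Step 2: exp(5.9961) = 4.0186e+02
Step 3: I = 1.142e-11 * (4.0186e+02 - 1) = 4.58e-09 A

4.58e-09


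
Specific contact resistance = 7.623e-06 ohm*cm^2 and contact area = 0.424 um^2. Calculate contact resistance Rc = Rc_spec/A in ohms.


Step 1: Convert area to cm^2: 0.424 um^2 = 4.2400e-09 cm^2
Step 2: Rc = Rc_spec / A = 7.623e-06 / 4.2400e-09
Step 3: Rc = 1.80e+03 ohms

1.80e+03


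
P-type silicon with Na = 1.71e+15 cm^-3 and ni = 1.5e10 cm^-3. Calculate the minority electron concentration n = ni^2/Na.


Step 1: Majority hole concentration p ≈ Na = 1.71e+15 cm^-3
Step 2: n = ni^2 / Na = (1.5e10)^2 / 1.71e+15
Step 3: n = 1.32e+05 cm^-3

1.32e+05


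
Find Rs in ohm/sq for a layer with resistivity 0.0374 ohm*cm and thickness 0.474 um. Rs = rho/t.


Step 1: Convert thickness to cm: t = 0.474 um = 4.7400e-05 cm
Step 2: Rs = rho / t = 0.0374 / 4.7400e-05
Step 3: Rs = 789.0 ohm/sq

789.0


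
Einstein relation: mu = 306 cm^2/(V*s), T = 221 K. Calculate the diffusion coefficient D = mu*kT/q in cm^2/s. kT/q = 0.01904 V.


Step 1: D = mu * (kT/q)
Step 2: D = 306 * 0.01904
Step 3: D = 5.83 cm^2/s

5.83


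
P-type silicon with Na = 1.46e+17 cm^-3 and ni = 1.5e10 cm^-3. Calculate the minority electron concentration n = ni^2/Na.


Step 1: Majority hole concentration p ≈ Na = 1.46e+17 cm^-3
Step 2: n = ni^2 / Na = (1.5e10)^2 / 1.46e+17
Step 3: n = 1.54e+03 cm^-3

1.54e+03


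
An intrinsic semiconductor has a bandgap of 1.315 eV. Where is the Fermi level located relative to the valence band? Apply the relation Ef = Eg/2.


Step 1: For an intrinsic semiconductor, the Fermi level sits at midgap.
Step 2: Ef = Eg / 2 = 1.315 / 2 = 0.6575 eV

0.6575


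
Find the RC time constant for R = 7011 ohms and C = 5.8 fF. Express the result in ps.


Step 1: tau = R * C
Step 2: tau = 7011 * 5.8 fF = 7011 * 5.8e-15 F
Step 3: tau = 4.06638e-11 s = 40.6638 ps

40.6638


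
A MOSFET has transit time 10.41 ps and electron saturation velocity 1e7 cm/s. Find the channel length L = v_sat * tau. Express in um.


Step 1: tau in seconds = 10.41 ps * 1e-12 = 1.0410e-11 s
Step 2: L = v_sat * tau = 1e7 * 1.0410e-11 = 1.0410e-04 cm
Step 3: L in um = 1.0410e-04 * 1e4 = 1.041 um

1.041


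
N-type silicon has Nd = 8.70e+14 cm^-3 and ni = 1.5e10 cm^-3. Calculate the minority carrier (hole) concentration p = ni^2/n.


Step 1: Since Nd >> ni, n ≈ Nd = 8.70e+14 cm^-3
Step 2: p = ni^2 / n = (1.5e10)^2 / 8.70e+14
Step 3: p = 2.25e20 / 8.70e+14 = 2.59e+05 cm^-3

2.59e+05


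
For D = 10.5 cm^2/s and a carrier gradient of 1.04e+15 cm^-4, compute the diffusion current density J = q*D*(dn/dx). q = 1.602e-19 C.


Step 1: J = q * D * (dn/dx)
Step 2: J = 1.602e-19 * 10.5 * 1.04e+15
Step 3: J = 1.75e-03 A/cm^2

1.75e-03


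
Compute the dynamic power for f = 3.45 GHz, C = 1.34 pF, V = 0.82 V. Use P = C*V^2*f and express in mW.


Step 1: V^2 = 0.82^2 = 0.6724 V^2
Step 2: P = C*V^2*f = 1.34e-12 F * 0.6724 * 3.45e9 Hz
Step 3: P = 3.1085052e-03 W
Step 4: P = 3.109 mW

3.109


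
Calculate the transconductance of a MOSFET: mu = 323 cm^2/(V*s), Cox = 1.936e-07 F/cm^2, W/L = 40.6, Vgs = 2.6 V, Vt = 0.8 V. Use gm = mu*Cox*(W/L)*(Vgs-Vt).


Step 1: Vov = Vgs - Vt = 2.6 - 0.8 = 1.8 V
Step 2: gm = mu * Cox * (W/L) * Vov
Step 3: gm = 323 * 1.936e-07 * 40.6 * 1.8 = 4.57e-03 S

4.57e-03


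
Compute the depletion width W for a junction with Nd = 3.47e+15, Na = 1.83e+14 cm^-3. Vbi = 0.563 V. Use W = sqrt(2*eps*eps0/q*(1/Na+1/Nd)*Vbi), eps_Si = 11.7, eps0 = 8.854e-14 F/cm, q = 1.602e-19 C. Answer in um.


Step 1: 1/Na + 1/Nd = 1/1.83e+14 + 1/3.47e+15 = 5.75267e-15
Step 2: 2*eps*eps0/q = 2*11.7*8.854e-14/1.602e-19 = 1.293281e+07
Step 3: W^2 = 1.293281e+07 * 5.75267e-15 * 0.563 = 4.18862e-08
Step 4: W = sqrt(4.18862e-08) = 2.047e-04 cm = 2.047 um

2.047


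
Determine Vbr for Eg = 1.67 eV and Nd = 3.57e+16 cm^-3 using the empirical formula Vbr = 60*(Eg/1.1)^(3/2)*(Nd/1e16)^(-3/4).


Step 1: Eg/1.1 = 1.67/1.1 = 1.518182
Step 2: (Eg/1.1)^1.5 = 1.518182^1.5 = 1.870621
Step 3: (Nd/1e16)^(-0.75) = (3.57)^(-0.75) = 0.385034
Step 4: Vbr = 60 * 1.870621 * 0.385034 = 43.2 V

43.2


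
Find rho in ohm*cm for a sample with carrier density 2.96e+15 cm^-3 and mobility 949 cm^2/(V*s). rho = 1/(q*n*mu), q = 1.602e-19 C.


Step 1: sigma = q * n * mu = 1.602e-19 * 2.96e+15 * 949 = 4.50008e-01 S/cm
Step 2: rho = 1 / sigma = 1 / 4.50008e-01 = 2.222 ohm*cm

2.222


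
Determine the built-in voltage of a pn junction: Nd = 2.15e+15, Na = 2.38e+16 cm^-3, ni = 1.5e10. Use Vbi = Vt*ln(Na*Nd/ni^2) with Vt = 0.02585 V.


Step 1: Compute Na*Nd/ni^2 = 2.38e+16 * 2.15e+15 / (1.5e10)^2 = 2.2742e+11
Step 2: ln(2.2742e+11) = 26.1501
Step 3: Vbi = 0.02585 * 26.1501 = 0.676 V

0.676


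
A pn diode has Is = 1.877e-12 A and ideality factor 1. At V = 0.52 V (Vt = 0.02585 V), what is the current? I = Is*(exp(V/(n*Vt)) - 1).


Step 1: V/(n*Vt) = 0.52/(1*0.02585) = 20.1161
Step 2: exp(20.1161) = 5.4489e+08
Step 3: I = 1.877e-12 * (5.4489e+08 - 1) = 1.02e-03 A

1.02e-03


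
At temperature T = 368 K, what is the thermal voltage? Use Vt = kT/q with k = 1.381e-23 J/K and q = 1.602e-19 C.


Step 1: kT = 1.381e-23 * 368 = 5.08208e-21 J
Step 2: Vt = kT/q = 5.08208e-21 / 1.602e-19
Step 3: Vt = 0.03172 V

0.03172


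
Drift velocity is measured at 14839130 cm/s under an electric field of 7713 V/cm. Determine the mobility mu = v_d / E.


Step 1: mu = v_d / E
Step 2: mu = 14839130 / 7713
Step 3: mu = 1923.91 cm^2/(V*s)

1923.91


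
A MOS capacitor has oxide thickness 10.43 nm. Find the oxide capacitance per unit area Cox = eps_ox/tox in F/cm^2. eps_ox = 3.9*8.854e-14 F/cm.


Step 1: eps_ox = 3.9 * 8.854e-14 = 3.45306e-13 F/cm
Step 2: tox in cm = 10.43 nm * 1e-7 = 1.0430e-06 cm
Step 3: Cox = 3.45306e-13 / 1.0430e-06 = 3.31e-07 F/cm^2

3.31e-07


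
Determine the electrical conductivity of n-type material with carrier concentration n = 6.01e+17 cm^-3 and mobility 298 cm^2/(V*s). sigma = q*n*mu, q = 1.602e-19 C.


Step 1: sigma = q * n * mu
Step 2: sigma = 1.602e-19 * 6.01e+17 * 298
Step 3: sigma = 2.869e+01 S/cm

2.869e+01


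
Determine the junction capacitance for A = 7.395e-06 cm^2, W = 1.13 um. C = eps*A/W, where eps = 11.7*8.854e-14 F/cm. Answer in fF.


Step 1: eps_Si = 11.7 * 8.854e-14 = 1.035918e-12 F/cm
Step 2: W in cm = 1.13 * 1e-4 = 1.13e-04 cm
Step 3: C = 1.035918e-12 * 7.395e-06 / 1.13e-04 = 6.779304e-14 F
Step 4: C = 67.79 fF

67.79


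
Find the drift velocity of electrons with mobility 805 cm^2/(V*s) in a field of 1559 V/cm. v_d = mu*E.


Step 1: v_d = mu * E
Step 2: v_d = 805 * 1559 = 1254995
Step 3: v_d = 1.25e+06 cm/s

1.25e+06


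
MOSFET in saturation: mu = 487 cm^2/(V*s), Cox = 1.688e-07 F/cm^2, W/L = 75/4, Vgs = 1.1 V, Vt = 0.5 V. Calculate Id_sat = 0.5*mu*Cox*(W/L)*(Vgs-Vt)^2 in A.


Step 1: Overdrive voltage Vov = Vgs - Vt = 1.1 - 0.5 = 0.6 V
Step 2: W/L = 75/4 = 18.75
Step 3: Id = 0.5 * 487 * 1.688e-07 * 18.75 * 0.6^2
Step 4: Id = 2.77e-04 A

2.77e-04


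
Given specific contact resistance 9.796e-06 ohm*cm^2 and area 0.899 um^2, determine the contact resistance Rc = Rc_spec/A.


Step 1: Convert area to cm^2: 0.899 um^2 = 8.9900e-09 cm^2
Step 2: Rc = Rc_spec / A = 9.796e-06 / 8.9900e-09
Step 3: Rc = 1.09e+03 ohms

1.09e+03


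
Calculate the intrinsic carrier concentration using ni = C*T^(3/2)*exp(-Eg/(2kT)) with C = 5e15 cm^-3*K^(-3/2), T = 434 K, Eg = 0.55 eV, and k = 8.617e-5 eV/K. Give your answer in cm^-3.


Step 1: Compute kT = 8.617e-5 * 434 = 0.03739778 eV
Step 2: Exponent = -Eg/(2kT) = -0.55/(2*0.03739778) = -7.35338
Step 3: T^(3/2) = 434^1.5 = 9041.38
Step 4: ni = 5e15 * 9041.38 * exp(-7.35338) = 2.90e+16 cm^-3

2.90e+16


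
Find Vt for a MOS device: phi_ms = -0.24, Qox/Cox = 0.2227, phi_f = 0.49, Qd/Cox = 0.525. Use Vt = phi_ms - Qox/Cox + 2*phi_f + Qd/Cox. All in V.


Step 1: Vt = phi_ms - Qox/Cox + 2*phi_f + Qd/Cox
Step 2: Vt = -0.24 - 0.2227 + 2*0.49 + 0.525
Step 3: Vt = -0.24 - 0.2227 + 0.98 + 0.525
Step 4: Vt = 1.0423 V

1.0423


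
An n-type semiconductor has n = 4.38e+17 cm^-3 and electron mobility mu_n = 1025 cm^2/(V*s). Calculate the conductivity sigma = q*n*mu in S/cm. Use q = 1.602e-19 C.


Step 1: sigma = q * n * mu
Step 2: sigma = 1.602e-19 * 4.38e+17 * 1025
Step 3: sigma = 7.192e+01 S/cm

7.192e+01


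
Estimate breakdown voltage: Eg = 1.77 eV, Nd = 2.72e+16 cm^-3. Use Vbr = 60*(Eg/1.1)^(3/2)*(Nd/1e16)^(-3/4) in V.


Step 1: Eg/1.1 = 1.77/1.1 = 1.609091
Step 2: (Eg/1.1)^1.5 = 1.609091^1.5 = 2.041131
Step 3: (Nd/1e16)^(-0.75) = (2.72)^(-0.75) = 0.472143
Step 4: Vbr = 60 * 2.041131 * 0.472143 = 57.8 V

57.8


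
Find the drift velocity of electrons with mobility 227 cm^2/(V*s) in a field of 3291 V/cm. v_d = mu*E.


Step 1: v_d = mu * E
Step 2: v_d = 227 * 3291 = 747057
Step 3: v_d = 7.47e+05 cm/s

7.47e+05


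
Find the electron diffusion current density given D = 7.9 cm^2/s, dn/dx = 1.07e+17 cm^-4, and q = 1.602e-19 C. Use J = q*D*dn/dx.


Step 1: J = q * D * (dn/dx)
Step 2: J = 1.602e-19 * 7.9 * 1.07e+17
Step 3: J = 1.35e-01 A/cm^2

1.35e-01


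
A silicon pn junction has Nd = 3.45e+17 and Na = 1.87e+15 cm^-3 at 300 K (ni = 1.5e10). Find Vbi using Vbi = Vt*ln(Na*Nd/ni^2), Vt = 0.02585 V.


Step 1: Compute Na*Nd/ni^2 = 1.87e+15 * 3.45e+17 / (1.5e10)^2 = 2.8673e+12
Step 2: ln(2.8673e+12) = 28.6844
Step 3: Vbi = 0.02585 * 28.6844 = 0.741 V

0.741


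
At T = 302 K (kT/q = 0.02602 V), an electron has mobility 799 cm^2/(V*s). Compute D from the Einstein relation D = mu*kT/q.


Step 1: D = mu * (kT/q)
Step 2: D = 799 * 0.02602
Step 3: D = 20.79 cm^2/s

20.79


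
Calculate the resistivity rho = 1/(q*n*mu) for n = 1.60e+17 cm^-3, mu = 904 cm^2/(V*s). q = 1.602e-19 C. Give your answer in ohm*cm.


Step 1: sigma = q * n * mu = 1.602e-19 * 1.60e+17 * 904 = 2.31713e+01 S/cm
Step 2: rho = 1 / sigma = 1 / 2.31713e+01 = 0.04316 ohm*cm

0.04316


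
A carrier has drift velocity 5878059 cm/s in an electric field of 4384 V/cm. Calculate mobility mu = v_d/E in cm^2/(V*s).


Step 1: mu = v_d / E
Step 2: mu = 5878059 / 4384
Step 3: mu = 1340.8 cm^2/(V*s)

1340.8


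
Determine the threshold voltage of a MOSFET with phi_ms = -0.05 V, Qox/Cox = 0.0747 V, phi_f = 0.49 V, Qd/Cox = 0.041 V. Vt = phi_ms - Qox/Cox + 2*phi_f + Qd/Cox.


Step 1: Vt = phi_ms - Qox/Cox + 2*phi_f + Qd/Cox
Step 2: Vt = -0.05 - 0.0747 + 2*0.49 + 0.041
Step 3: Vt = -0.05 - 0.0747 + 0.98 + 0.041
Step 4: Vt = 0.8963 V

0.8963


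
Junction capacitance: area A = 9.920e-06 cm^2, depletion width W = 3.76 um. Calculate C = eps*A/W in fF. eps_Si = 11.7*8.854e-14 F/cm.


Step 1: eps_Si = 11.7 * 8.854e-14 = 1.035918e-12 F/cm
Step 2: W in cm = 3.76 * 1e-4 = 3.76e-04 cm
Step 3: C = 1.035918e-12 * 9.920e-06 / 3.76e-04 = 2.733060e-14 F
Step 4: C = 27.33 fF

27.33


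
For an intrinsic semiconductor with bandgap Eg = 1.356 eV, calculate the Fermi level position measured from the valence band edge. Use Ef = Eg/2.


Step 1: For an intrinsic semiconductor, the Fermi level sits at midgap.
Step 2: Ef = Eg / 2 = 1.356 / 2 = 0.678 eV

0.678


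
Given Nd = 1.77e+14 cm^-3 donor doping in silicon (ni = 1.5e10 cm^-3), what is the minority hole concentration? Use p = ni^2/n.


Step 1: Since Nd >> ni, n ≈ Nd = 1.77e+14 cm^-3
Step 2: p = ni^2 / n = (1.5e10)^2 / 1.77e+14
Step 3: p = 2.25e20 / 1.77e+14 = 1.27e+06 cm^-3

1.27e+06


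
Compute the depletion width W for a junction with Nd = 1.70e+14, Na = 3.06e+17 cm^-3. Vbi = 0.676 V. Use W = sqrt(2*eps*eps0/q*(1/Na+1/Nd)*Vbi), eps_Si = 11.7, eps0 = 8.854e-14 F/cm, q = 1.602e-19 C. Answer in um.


Step 1: 1/Na + 1/Nd = 1/3.06e+17 + 1/1.70e+14 = 5.88562e-15
Step 2: 2*eps*eps0/q = 2*11.7*8.854e-14/1.602e-19 = 1.293281e+07
Step 3: W^2 = 1.293281e+07 * 5.88562e-15 * 0.676 = 5.14555e-08
Step 4: W = sqrt(5.14555e-08) = 2.268e-04 cm = 2.268 um

2.268


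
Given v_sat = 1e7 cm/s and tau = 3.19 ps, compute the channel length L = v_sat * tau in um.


Step 1: tau in seconds = 3.19 ps * 1e-12 = 3.1900e-12 s
Step 2: L = v_sat * tau = 1e7 * 3.1900e-12 = 3.1900e-05 cm
Step 3: L in um = 3.1900e-05 * 1e4 = 0.319 um

0.319


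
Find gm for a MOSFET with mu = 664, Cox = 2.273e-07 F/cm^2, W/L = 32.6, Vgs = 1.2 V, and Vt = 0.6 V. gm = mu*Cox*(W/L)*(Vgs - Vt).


Step 1: Vov = Vgs - Vt = 1.2 - 0.6 = 0.6 V
Step 2: gm = mu * Cox * (W/L) * Vov
Step 3: gm = 664 * 2.273e-07 * 32.6 * 0.6 = 2.95e-03 S

2.95e-03


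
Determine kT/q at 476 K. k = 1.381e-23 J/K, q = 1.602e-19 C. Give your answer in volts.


Step 1: kT = 1.381e-23 * 476 = 6.57356e-21 J
Step 2: Vt = kT/q = 6.57356e-21 / 1.602e-19
Step 3: Vt = 0.04103 V

0.04103


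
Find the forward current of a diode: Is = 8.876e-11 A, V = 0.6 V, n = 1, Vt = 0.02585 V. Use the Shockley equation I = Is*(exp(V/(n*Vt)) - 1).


Step 1: V/(n*Vt) = 0.6/(1*0.02585) = 23.2108
Step 2: exp(23.2108) = 1.2032e+10
Step 3: I = 8.876e-11 * (1.2032e+10 - 1) = 1.07e+00 A

1.07e+00


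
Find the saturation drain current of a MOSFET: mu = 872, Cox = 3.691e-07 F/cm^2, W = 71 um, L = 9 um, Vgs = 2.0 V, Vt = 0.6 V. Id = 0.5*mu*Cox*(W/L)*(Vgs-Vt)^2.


Step 1: Overdrive voltage Vov = Vgs - Vt = 2.0 - 0.6 = 1.4 V
Step 2: W/L = 71/9 = 7.88889
Step 3: Id = 0.5 * 872 * 3.691e-07 * 7.88889 * 1.4^2
Step 4: Id = 2.49e-03 A

2.49e-03


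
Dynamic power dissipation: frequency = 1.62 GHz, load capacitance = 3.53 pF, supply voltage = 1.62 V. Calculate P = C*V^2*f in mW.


Step 1: V^2 = 1.62^2 = 2.6244 V^2
Step 2: P = C*V^2*f = 3.53e-12 F * 2.6244 * 1.62e9 Hz
Step 3: P = 1.500789384e-02 W
Step 4: P = 15.008 mW

15.008


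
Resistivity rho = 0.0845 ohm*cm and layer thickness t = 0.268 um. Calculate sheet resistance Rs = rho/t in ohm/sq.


Step 1: Convert thickness to cm: t = 0.268 um = 2.6800e-05 cm
Step 2: Rs = rho / t = 0.0845 / 2.6800e-05
Step 3: Rs = 3153.0 ohm/sq

3153.0


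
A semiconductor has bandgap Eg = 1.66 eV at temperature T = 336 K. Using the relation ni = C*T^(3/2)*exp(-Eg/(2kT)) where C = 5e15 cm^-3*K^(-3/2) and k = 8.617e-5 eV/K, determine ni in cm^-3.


Step 1: Compute kT = 8.617e-5 * 336 = 0.02895312 eV
Step 2: Exponent = -Eg/(2kT) = -1.66/(2*0.02895312) = -28.66703
Step 3: T^(3/2) = 336^1.5 = 6158.98
Step 4: ni = 5e15 * 6158.98 * exp(-28.66703) = 1.09e+07 cm^-3

1.09e+07


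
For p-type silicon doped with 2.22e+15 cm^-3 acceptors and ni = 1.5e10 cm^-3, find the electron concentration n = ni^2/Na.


Step 1: Majority hole concentration p ≈ Na = 2.22e+15 cm^-3
Step 2: n = ni^2 / Na = (1.5e10)^2 / 2.22e+15
Step 3: n = 1.01e+05 cm^-3

1.01e+05


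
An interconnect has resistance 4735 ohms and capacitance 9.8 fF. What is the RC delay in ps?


Step 1: tau = R * C
Step 2: tau = 4735 * 9.8 fF = 4735 * 9.8e-15 F
Step 3: tau = 4.6403e-11 s = 46.403 ps

46.403


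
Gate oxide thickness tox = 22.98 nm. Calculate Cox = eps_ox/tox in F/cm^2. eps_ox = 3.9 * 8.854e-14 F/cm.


Step 1: eps_ox = 3.9 * 8.854e-14 = 3.45306e-13 F/cm
Step 2: tox in cm = 22.98 nm * 1e-7 = 2.2980e-06 cm
Step 3: Cox = 3.45306e-13 / 2.2980e-06 = 1.50e-07 F/cm^2

1.50e-07


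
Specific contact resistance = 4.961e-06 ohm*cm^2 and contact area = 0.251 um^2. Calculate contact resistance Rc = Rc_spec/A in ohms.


Step 1: Convert area to cm^2: 0.251 um^2 = 2.5100e-09 cm^2
Step 2: Rc = Rc_spec / A = 4.961e-06 / 2.5100e-09
Step 3: Rc = 1.98e+03 ohms

1.98e+03


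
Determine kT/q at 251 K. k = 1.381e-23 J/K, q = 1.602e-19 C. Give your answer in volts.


Step 1: kT = 1.381e-23 * 251 = 3.46631e-21 J
Step 2: Vt = kT/q = 3.46631e-21 / 1.602e-19
Step 3: Vt = 0.02164 V

0.02164


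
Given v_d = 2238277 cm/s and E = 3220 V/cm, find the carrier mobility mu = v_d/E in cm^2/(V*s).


Step 1: mu = v_d / E
Step 2: mu = 2238277 / 3220
Step 3: mu = 695.12 cm^2/(V*s)

695.12


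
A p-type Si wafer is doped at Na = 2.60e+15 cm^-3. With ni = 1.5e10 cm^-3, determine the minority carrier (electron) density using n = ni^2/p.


Step 1: Majority hole concentration p ≈ Na = 2.60e+15 cm^-3
Step 2: n = ni^2 / Na = (1.5e10)^2 / 2.60e+15
Step 3: n = 8.65e+04 cm^-3

8.65e+04


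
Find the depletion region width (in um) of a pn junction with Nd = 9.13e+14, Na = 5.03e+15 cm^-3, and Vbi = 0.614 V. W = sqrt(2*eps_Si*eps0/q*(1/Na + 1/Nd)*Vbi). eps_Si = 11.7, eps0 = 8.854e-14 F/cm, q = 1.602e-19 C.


Step 1: 1/Na + 1/Nd = 1/5.03e+15 + 1/9.13e+14 = 1.29410e-15
Step 2: 2*eps*eps0/q = 2*11.7*8.854e-14/1.602e-19 = 1.293281e+07
Step 3: W^2 = 1.293281e+07 * 1.29410e-15 * 0.614 = 1.02761e-08
Step 4: W = sqrt(1.02761e-08) = 1.014e-04 cm = 1.014 um

1.014


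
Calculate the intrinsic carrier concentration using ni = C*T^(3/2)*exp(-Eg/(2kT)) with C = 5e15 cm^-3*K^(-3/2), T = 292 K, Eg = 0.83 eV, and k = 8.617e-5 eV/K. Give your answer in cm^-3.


Step 1: Compute kT = 8.617e-5 * 292 = 0.02516164 eV
Step 2: Exponent = -Eg/(2kT) = -0.83/(2*0.02516164) = -16.49336
Step 3: T^(3/2) = 292^1.5 = 4989.70
Step 4: ni = 5e15 * 4989.70 * exp(-16.49336) = 1.71e+12 cm^-3

1.71e+12


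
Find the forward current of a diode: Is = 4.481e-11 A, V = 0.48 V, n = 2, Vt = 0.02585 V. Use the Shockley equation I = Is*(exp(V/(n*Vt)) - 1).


Step 1: V/(n*Vt) = 0.48/(2*0.02585) = 9.2843
Step 2: exp(9.2843) = 1.0768e+04
Step 3: I = 4.481e-11 * (1.0768e+04 - 1) = 4.82e-07 A

4.82e-07


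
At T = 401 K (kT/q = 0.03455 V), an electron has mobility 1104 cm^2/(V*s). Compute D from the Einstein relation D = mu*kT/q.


Step 1: D = mu * (kT/q)
Step 2: D = 1104 * 0.03455
Step 3: D = 38.14 cm^2/s

38.14


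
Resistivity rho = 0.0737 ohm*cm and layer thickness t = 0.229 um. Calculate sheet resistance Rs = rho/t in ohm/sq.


Step 1: Convert thickness to cm: t = 0.229 um = 2.2900e-05 cm
Step 2: Rs = rho / t = 0.0737 / 2.2900e-05
Step 3: Rs = 3218.3 ohm/sq

3218.3


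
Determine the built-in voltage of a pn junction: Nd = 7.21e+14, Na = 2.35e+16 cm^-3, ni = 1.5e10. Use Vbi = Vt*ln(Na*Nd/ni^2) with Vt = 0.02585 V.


Step 1: Compute Na*Nd/ni^2 = 2.35e+16 * 7.21e+14 / (1.5e10)^2 = 7.5304e+10
Step 2: ln(7.5304e+10) = 25.0448
Step 3: Vbi = 0.02585 * 25.0448 = 0.647 V

0.647


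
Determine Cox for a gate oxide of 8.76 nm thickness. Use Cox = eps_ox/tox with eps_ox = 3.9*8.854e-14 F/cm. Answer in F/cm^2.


Step 1: eps_ox = 3.9 * 8.854e-14 = 3.45306e-13 F/cm
Step 2: tox in cm = 8.76 nm * 1e-7 = 8.7600e-07 cm
Step 3: Cox = 3.45306e-13 / 8.7600e-07 = 3.94e-07 F/cm^2

3.94e-07


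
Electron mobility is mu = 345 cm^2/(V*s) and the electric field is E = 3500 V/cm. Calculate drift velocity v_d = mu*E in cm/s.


Step 1: v_d = mu * E
Step 2: v_d = 345 * 3500 = 1207500
Step 3: v_d = 1.21e+06 cm/s

1.21e+06


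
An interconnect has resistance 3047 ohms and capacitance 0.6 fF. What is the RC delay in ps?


Step 1: tau = R * C
Step 2: tau = 3047 * 0.6 fF = 3047 * 6.0e-16 F
Step 3: tau = 1.8282e-12 s = 1.8282 ps

1.8282


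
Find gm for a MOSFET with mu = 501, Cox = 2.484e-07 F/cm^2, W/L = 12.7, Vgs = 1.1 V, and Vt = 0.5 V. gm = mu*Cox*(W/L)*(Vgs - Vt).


Step 1: Vov = Vgs - Vt = 1.1 - 0.5 = 0.6 V
Step 2: gm = mu * Cox * (W/L) * Vov
Step 3: gm = 501 * 2.484e-07 * 12.7 * 0.6 = 9.48e-04 S

9.48e-04


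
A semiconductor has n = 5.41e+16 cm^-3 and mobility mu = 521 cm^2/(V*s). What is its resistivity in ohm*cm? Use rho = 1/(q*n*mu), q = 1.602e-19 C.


Step 1: sigma = q * n * mu = 1.602e-19 * 5.41e+16 * 521 = 4.51541e+00 S/cm
Step 2: rho = 1 / sigma = 1 / 4.51541e+00 = 0.2215 ohm*cm

0.2215


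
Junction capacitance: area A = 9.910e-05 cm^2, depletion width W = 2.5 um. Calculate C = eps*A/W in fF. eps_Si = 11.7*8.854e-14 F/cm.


Step 1: eps_Si = 11.7 * 8.854e-14 = 1.035918e-12 F/cm
Step 2: W in cm = 2.5 * 1e-4 = 2.50e-04 cm
Step 3: C = 1.035918e-12 * 9.910e-05 / 2.50e-04 = 4.106379e-13 F
Step 4: C = 410.64 fF

410.64


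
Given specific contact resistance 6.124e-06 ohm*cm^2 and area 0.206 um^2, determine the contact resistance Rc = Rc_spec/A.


Step 1: Convert area to cm^2: 0.206 um^2 = 2.0600e-09 cm^2
Step 2: Rc = Rc_spec / A = 6.124e-06 / 2.0600e-09
Step 3: Rc = 2.97e+03 ohms

2.97e+03


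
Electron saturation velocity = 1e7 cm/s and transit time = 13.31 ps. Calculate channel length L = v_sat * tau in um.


Step 1: tau in seconds = 13.31 ps * 1e-12 = 1.3310e-11 s
Step 2: L = v_sat * tau = 1e7 * 1.3310e-11 = 1.3310e-04 cm
Step 3: L in um = 1.3310e-04 * 1e4 = 1.331 um

1.331


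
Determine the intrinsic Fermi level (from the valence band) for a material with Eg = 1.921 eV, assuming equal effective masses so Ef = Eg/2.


Step 1: For an intrinsic semiconductor, the Fermi level sits at midgap.
Step 2: Ef = Eg / 2 = 1.921 / 2 = 0.9605 eV

0.9605


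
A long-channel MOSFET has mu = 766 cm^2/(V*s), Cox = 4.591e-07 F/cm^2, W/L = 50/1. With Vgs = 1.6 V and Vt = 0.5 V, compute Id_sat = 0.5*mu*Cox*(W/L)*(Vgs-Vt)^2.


Step 1: Overdrive voltage Vov = Vgs - Vt = 1.6 - 0.5 = 1.1 V
Step 2: W/L = 50/1 = 50
Step 3: Id = 0.5 * 766 * 4.591e-07 * 50 * 1.1^2
Step 4: Id = 1.06e-02 A

1.06e-02


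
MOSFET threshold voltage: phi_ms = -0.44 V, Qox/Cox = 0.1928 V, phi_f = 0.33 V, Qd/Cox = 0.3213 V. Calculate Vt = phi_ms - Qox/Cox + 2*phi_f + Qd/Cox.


Step 1: Vt = phi_ms - Qox/Cox + 2*phi_f + Qd/Cox
Step 2: Vt = -0.44 - 0.1928 + 2*0.33 + 0.3213
Step 3: Vt = -0.44 - 0.1928 + 0.66 + 0.3213
Step 4: Vt = 0.3485 V

0.3485


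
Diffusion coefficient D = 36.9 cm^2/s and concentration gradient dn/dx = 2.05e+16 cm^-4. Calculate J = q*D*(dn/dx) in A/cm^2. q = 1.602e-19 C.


Step 1: J = q * D * (dn/dx)
Step 2: J = 1.602e-19 * 36.9 * 2.05e+16
Step 3: J = 1.21e-01 A/cm^2

1.21e-01


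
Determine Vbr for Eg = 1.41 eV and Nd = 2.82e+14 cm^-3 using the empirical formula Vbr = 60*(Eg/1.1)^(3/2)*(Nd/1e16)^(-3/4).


Step 1: Eg/1.1 = 1.41/1.1 = 1.281818
Step 2: (Eg/1.1)^1.5 = 1.281818^1.5 = 1.451241
Step 3: (Nd/1e16)^(-0.75) = (0.0282)^(-0.75) = 14.531591
Step 4: Vbr = 60 * 1.451241 * 14.531591 = 1265.3 V

1265.3


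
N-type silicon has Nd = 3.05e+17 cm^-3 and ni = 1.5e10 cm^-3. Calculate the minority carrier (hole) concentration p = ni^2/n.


Step 1: Since Nd >> ni, n ≈ Nd = 3.05e+17 cm^-3
Step 2: p = ni^2 / n = (1.5e10)^2 / 3.05e+17
Step 3: p = 2.25e20 / 3.05e+17 = 7.38e+02 cm^-3

7.38e+02


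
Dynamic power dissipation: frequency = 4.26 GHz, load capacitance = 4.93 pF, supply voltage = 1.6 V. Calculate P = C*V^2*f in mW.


Step 1: V^2 = 1.6^2 = 2.56 V^2
Step 2: P = C*V^2*f = 4.93e-12 F * 2.56 * 4.26e9 Hz
Step 3: P = 5.3764608e-02 W
Step 4: P = 53.765 mW

53.765


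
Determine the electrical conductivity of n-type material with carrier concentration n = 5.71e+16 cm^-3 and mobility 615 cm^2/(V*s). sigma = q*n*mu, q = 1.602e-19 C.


Step 1: sigma = q * n * mu
Step 2: sigma = 1.602e-19 * 5.71e+16 * 615
Step 3: sigma = 5.626e+00 S/cm

5.626e+00


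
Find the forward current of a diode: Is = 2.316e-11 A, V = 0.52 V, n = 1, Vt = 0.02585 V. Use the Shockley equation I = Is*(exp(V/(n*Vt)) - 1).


Step 1: V/(n*Vt) = 0.52/(1*0.02585) = 20.1161
Step 2: exp(20.1161) = 5.4489e+08
Step 3: I = 2.316e-11 * (5.4489e+08 - 1) = 1.26e-02 A

1.26e-02


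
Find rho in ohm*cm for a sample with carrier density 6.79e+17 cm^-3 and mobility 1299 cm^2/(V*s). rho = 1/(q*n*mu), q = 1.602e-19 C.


Step 1: sigma = q * n * mu = 1.602e-19 * 6.79e+17 * 1299 = 1.41300e+02 S/cm
Step 2: rho = 1 / sigma = 1 / 1.41300e+02 = 0.007077 ohm*cm

0.007077


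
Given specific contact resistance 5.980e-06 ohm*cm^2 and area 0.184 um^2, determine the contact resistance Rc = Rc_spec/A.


Step 1: Convert area to cm^2: 0.184 um^2 = 1.8400e-09 cm^2
Step 2: Rc = Rc_spec / A = 5.980e-06 / 1.8400e-09
Step 3: Rc = 3.25e+03 ohms

3.25e+03


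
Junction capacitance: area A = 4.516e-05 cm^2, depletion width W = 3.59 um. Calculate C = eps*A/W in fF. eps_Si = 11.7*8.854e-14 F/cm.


Step 1: eps_Si = 11.7 * 8.854e-14 = 1.035918e-12 F/cm
Step 2: W in cm = 3.59 * 1e-4 = 3.59e-04 cm
Step 3: C = 1.035918e-12 * 4.516e-05 / 3.59e-04 = 1.303121e-13 F
Step 4: C = 130.31 fF

130.31


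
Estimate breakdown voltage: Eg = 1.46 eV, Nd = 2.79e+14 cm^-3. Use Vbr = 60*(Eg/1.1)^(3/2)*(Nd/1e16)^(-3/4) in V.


Step 1: Eg/1.1 = 1.46/1.1 = 1.327273
Step 2: (Eg/1.1)^1.5 = 1.327273^1.5 = 1.529116
Step 3: (Nd/1e16)^(-0.75) = (0.0279)^(-0.75) = 14.648625
Step 4: Vbr = 60 * 1.529116 * 14.648625 = 1344.0 V

1344.0


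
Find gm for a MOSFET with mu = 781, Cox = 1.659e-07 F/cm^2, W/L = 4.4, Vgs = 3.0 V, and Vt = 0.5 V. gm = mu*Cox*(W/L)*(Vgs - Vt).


Step 1: Vov = Vgs - Vt = 3.0 - 0.5 = 2.5 V
Step 2: gm = mu * Cox * (W/L) * Vov
Step 3: gm = 781 * 1.659e-07 * 4.4 * 2.5 = 1.43e-03 S

1.43e-03


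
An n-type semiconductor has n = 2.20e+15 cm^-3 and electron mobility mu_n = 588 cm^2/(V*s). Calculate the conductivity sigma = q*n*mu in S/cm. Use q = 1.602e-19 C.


Step 1: sigma = q * n * mu
Step 2: sigma = 1.602e-19 * 2.20e+15 * 588
Step 3: sigma = 2.072e-01 S/cm

2.072e-01


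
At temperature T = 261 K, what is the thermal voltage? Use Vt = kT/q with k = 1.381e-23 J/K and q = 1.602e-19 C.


Step 1: kT = 1.381e-23 * 261 = 3.60441e-21 J
Step 2: Vt = kT/q = 3.60441e-21 / 1.602e-19
Step 3: Vt = 0.0225 V

0.0225


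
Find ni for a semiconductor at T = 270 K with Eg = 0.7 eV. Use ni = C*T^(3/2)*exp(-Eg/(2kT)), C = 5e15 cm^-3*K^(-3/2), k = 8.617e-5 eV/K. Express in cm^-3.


Step 1: Compute kT = 8.617e-5 * 270 = 0.0232659 eV
Step 2: Exponent = -Eg/(2kT) = -0.7/(2*0.0232659) = -15.04348
Step 3: T^(3/2) = 270^1.5 = 4436.55
Step 4: ni = 5e15 * 4436.55 * exp(-15.04348) = 6.50e+12 cm^-3

6.50e+12


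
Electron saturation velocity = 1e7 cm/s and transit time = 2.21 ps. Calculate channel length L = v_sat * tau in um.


Step 1: tau in seconds = 2.21 ps * 1e-12 = 2.2100e-12 s
Step 2: L = v_sat * tau = 1e7 * 2.2100e-12 = 2.2100e-05 cm
Step 3: L in um = 2.2100e-05 * 1e4 = 0.221 um

0.221


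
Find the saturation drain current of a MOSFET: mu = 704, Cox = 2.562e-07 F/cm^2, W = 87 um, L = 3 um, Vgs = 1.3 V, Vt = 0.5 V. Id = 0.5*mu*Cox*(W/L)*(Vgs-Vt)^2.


Step 1: Overdrive voltage Vov = Vgs - Vt = 1.3 - 0.5 = 0.8 V
Step 2: W/L = 87/3 = 29
Step 3: Id = 0.5 * 704 * 2.562e-07 * 29 * 0.8^2
Step 4: Id = 1.67e-03 A

1.67e-03


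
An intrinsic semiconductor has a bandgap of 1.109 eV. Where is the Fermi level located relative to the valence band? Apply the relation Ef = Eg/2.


Step 1: For an intrinsic semiconductor, the Fermi level sits at midgap.
Step 2: Ef = Eg / 2 = 1.109 / 2 = 0.5545 eV

0.5545


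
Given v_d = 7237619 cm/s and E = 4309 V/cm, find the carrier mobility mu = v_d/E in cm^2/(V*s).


Step 1: mu = v_d / E
Step 2: mu = 7237619 / 4309
Step 3: mu = 1679.65 cm^2/(V*s)

1679.65


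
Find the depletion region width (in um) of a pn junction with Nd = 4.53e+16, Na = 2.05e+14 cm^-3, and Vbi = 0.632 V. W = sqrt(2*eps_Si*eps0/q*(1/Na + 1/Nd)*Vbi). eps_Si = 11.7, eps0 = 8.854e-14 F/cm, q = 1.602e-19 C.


Step 1: 1/Na + 1/Nd = 1/2.05e+14 + 1/4.53e+16 = 4.90012e-15
Step 2: 2*eps*eps0/q = 2*11.7*8.854e-14/1.602e-19 = 1.293281e+07
Step 3: W^2 = 1.293281e+07 * 4.90012e-15 * 0.632 = 4.00513e-08
Step 4: W = sqrt(4.00513e-08) = 2.001e-04 cm = 2.001 um

2.001


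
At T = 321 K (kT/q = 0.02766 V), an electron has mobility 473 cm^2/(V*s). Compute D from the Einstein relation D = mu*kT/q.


Step 1: D = mu * (kT/q)
Step 2: D = 473 * 0.02766
Step 3: D = 13.08 cm^2/s

13.08
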